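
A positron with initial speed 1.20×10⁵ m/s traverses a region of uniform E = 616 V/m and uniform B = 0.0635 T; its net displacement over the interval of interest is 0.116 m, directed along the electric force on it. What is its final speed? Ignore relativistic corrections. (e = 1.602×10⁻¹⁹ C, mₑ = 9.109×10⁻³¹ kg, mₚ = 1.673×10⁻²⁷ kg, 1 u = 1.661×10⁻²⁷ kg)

v_f ≈ 5.01×10⁶ m/s

B does no work; ΔKE = |q|E d.
½mv_f² = ½mv₀² + |q|Ed = ½(9.109×10⁻³¹)(1.20×10⁵)² + (1.602×10⁻¹⁹)(616)(0.116) ≈ 6.558×10⁻²¹ J + 1.145×10⁻¹⁷ J ≈ 1.145×10⁻¹⁷ J.
v_f = √(2·1.145×10⁻¹⁷/9.109×10⁻³¹) ≈ 5.01×10⁶ m/s.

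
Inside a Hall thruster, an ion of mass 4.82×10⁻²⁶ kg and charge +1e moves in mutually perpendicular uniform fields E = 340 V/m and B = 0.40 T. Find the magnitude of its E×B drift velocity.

v_d ≈ 850 m/s

The E×B drift speed is v_d = E/B.
v_d = 340/0.40 = 850 m/s.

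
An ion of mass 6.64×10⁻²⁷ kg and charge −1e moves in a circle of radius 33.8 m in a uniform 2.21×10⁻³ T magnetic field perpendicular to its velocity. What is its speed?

From |q|vB = mv²/r, v = |q|Br/m.
v = (1.602×10⁻¹⁹)(2.21×10⁻³)(33.8)/6.64×10⁻²⁷ ≈ 1.80×10⁶ m/s.

v ≈ 1.80×10⁶ m/s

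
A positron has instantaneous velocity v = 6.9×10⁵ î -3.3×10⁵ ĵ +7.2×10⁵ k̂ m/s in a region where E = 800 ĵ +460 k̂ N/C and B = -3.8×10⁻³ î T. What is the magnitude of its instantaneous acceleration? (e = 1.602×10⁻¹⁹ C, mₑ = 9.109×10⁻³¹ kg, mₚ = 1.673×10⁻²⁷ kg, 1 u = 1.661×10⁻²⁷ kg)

|a| ≈ 3.68×10¹⁴ m/s²

v×B = (0, -2740, -1250) N/C.
E + v×B = (0, -1940, -794) N/C.
F = q(E + v×B) = (1.602×10⁻¹⁹ C)·(0, -1940, -794) = (0, -3.10×10⁻¹⁶, -1.27×10⁻¹⁶) N.
|a| = |F|/m = 3.352×10⁻¹⁶/9.109×10⁻³¹ ≈ 3.68×10¹⁴ m/s².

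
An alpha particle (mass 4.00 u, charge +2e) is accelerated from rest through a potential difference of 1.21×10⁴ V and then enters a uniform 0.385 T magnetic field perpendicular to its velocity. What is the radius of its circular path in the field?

Acceleration: |q|V = ½mv² ⇒ v = √(2|q|V/m) = √(2·3.204×10⁻¹⁹·1.21×10⁴/6.644×10⁻²⁷) ≈ 1.080×10⁶ m/s.
In the field: r = mv/(|q|B) = (6.644×10⁻²⁷)(1.080×10⁶)/((3.204×10⁻¹⁹)(0.385)) ≈ 0.0582 m.

r ≈ 0.0582 m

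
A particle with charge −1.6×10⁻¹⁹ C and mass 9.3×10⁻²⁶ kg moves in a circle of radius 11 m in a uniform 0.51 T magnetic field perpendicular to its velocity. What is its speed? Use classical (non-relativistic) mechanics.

From |q|vB = mv²/r, v = |q|Br/m.
v = (1.6×10⁻¹⁹)(0.51)(11)/9.3×10⁻²⁶ ≈ 9.7×10⁶ m/s.

v ≈ 9.7×10⁶ m/s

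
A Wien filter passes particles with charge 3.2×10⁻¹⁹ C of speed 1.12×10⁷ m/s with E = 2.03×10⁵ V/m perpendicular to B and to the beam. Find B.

B = 0.0181 T

Balance of forces in the selector: qE = qvB ⇒ B = E/v.
B = 2.03×10⁵/1.12×10⁷ = 0.0181 T.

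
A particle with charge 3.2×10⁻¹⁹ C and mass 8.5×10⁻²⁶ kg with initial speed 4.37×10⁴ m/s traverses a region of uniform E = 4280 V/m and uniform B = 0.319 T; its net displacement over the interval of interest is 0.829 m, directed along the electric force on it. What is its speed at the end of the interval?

v_f ≈ 1.69×10⁵ m/s

B does no work; ΔKE = |q|E d.
½mv_f² = ½mv₀² + |q|Ed = ½(8.5×10⁻²⁶)(4.37×10⁴)² + (3.2×10⁻¹⁹)(4280)(0.829) ≈ 8.116×10⁻¹⁷ J + 1.135×10⁻¹⁵ J ≈ 1.217×10⁻¹⁵ J.
v_f = √(2·1.217×10⁻¹⁵/8.5×10⁻²⁶) ≈ 1.69×10⁵ m/s.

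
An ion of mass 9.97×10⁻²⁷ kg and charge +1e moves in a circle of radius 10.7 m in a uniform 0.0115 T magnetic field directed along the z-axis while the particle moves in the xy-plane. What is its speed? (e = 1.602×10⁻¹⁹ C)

From |q|vB = mv²/r, v = |q|Br/m.
v = (1.602×10⁻¹⁹)(0.0115)(10.7)/9.97×10⁻²⁷ ≈ 1.98×10⁶ m/s.

v ≈ 1.98×10⁶ m/s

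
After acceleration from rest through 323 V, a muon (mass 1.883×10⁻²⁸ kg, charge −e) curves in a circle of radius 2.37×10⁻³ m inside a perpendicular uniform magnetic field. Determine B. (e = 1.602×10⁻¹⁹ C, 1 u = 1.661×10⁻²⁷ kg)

v = √(2|q|V/m) = √(2·1.602×10⁻¹⁹·323/1.883×10⁻²⁸) ≈ 7.413×10⁵ m/s.
B = mv/(|q|r) = (1.883×10⁻²⁸)(7.413×10⁵)/((1.602×10⁻¹⁹)(2.37×10⁻³)) ≈ 0.368 T.

B ≈ 0.368 T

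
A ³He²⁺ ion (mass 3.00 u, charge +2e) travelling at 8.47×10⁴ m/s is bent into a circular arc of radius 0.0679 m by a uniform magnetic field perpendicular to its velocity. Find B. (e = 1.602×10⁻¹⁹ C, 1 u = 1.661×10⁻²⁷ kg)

B ≈ 0.0194 T

From |q|vB = mv²/r, B = mv/(|q|r).
B = (4.983×10⁻²⁷)(8.47×10⁴)/((3.204×10⁻¹⁹)(0.0679)) ≈ 0.0194 T.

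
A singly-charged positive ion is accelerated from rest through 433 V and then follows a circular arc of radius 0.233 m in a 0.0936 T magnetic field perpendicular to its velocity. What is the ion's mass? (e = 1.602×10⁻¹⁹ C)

Combine |q|V = ½mv² and r = mv/(|q|B): eliminate v to get m = qB²r²/(2V).
m = (1.602×10⁻¹⁹)(0.0936)²(0.233)²/(2·433) ≈ 8.80×10⁻²⁶ kg.

m ≈ 8.80×10⁻²⁶ kg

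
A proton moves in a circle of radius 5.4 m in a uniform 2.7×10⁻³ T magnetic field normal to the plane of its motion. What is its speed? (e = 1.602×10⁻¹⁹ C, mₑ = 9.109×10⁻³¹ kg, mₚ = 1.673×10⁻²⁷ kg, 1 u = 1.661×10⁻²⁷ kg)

From |q|vB = mv²/r, v = |q|Br/m.
v = (1.602×10⁻¹⁹)(2.7×10⁻³)(5.4)/1.673×10⁻²⁷ ≈ 1.4×10⁶ m/s.

v ≈ 1.4×10⁶ m/s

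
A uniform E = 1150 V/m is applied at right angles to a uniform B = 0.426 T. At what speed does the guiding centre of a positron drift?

v_d ≈ 2700 m/s

In crossed fields the guiding centre drifts at v_d = |E×B|/B² = E/B, independent of charge and mass.
v_d = 1150/0.426 = 2700 m/s.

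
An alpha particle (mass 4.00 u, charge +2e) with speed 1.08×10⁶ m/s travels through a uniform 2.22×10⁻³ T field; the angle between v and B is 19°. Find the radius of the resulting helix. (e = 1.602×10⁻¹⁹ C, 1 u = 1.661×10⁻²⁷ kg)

r ≈ 3.28 m

v⊥ = v sinθ = 1.08×10⁶·sin19° ≈ 3.516×10⁵ m/s.
r = m v⊥/(|q|B) = (6.644×10⁻²⁷)(3.516×10⁵)/((3.204×10⁻¹⁹)(2.22×10⁻³)) ≈ 3.28 m.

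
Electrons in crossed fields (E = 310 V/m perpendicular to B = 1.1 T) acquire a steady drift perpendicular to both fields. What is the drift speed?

v_d ≈ 280 m/s

The steady drift has the magnetic force balancing the electric force, so v_d = E/B.
v_d = 310/1.1 = 280 m/s.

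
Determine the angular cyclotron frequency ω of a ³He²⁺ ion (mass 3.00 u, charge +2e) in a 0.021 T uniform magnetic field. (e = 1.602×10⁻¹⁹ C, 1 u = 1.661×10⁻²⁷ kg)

ω ≈ 1.4×10⁶ rad/s

ω = |q|B/m.
ω = (3.204×10⁻¹⁹)(0.021)/4.983×10⁻²⁷ ≈ 1.4×10⁶ rad/s.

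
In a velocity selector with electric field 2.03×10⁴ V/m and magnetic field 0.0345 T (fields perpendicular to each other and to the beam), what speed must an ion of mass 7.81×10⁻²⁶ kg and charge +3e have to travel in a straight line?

Straight-line motion ⇒ electric and magnetic forces cancel, so E = vB.
v = E/B = 2.03×10⁴/0.0345 = 5.88×10⁵ m/s.
The result is independent of the particle's charge and mass.

v = 5.88×10⁵ m/s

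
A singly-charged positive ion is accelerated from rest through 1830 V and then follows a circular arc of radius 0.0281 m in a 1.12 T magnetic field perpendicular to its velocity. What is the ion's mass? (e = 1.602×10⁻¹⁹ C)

m ≈ 4.34×10⁻²⁶ kg

Combine |q|V = ½mv² and r = mv/(|q|B): eliminate v to get m = qB²r²/(2V).
m = (1.602×10⁻¹⁹)(1.12)²(0.0281)²/(2·1830) ≈ 4.34×10⁻²⁶ kg.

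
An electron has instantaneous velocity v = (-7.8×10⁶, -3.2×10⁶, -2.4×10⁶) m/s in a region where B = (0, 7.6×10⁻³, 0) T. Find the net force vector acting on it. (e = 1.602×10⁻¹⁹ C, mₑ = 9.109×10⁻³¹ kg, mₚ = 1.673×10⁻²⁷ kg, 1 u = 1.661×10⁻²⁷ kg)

v×B = (1.82×10⁴, 0, -5.93×10⁴) N/C.
F = q v×B = (−1.602×10⁻¹⁹ C)·(1.82×10⁴, 0, -5.93×10⁴) = (-2.92×10⁻¹⁵, 0, 9.50×10⁻¹⁵) N.

F ≈ (-2.92×10⁻¹⁵, 0, 9.50×10⁻¹⁵) N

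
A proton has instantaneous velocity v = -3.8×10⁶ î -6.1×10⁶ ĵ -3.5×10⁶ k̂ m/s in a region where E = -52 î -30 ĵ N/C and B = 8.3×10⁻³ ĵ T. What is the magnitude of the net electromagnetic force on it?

|F| ≈ 6.86×10⁻¹⁵ N

v×B = (2.90×10⁴, 0, -3.15×10⁴) N/C.
E + v×B = (2.90×10⁴, -30.0, -3.15×10⁴) N/C.
F = q(E + v×B) = (1.602×10⁻¹⁹ C)·(2.90×10⁴, -30.0, -3.15×10⁴) = (4.65×10⁻¹⁵, -4.81×10⁻¹⁸, -5.05×10⁻¹⁵) N.
|F| = 6.86×10⁻¹⁵ N.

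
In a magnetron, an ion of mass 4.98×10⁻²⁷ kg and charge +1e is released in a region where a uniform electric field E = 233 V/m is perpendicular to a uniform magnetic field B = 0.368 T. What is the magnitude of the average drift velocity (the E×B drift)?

v_d ≈ 633 m/s

The steady drift has the magnetic force balancing the electric force, so v_d = E/B.
v_d = 233/0.368 = 633 m/s.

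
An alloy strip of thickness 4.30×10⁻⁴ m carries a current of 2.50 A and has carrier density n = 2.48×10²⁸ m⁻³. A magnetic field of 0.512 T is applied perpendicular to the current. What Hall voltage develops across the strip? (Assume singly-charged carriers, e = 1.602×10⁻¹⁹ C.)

V_H ≈ 7.49×10⁻⁷ V

V_H = IB/(n e t).
V_H = (2.50)(0.512)/((2.48×10²⁸)(1.602×10⁻¹⁹)(4.30×10⁻⁴)) ≈ 7.49×10⁻⁷ V.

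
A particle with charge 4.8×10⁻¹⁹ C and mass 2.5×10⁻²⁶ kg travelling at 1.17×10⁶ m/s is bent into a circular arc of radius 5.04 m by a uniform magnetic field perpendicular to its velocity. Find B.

From |q|vB = mv²/r, B = mv/(|q|r).
B = (2.5×10⁻²⁶)(1.17×10⁶)/((4.8×10⁻¹⁹)(5.04)) ≈ 0.0121 T.

B ≈ 0.0121 T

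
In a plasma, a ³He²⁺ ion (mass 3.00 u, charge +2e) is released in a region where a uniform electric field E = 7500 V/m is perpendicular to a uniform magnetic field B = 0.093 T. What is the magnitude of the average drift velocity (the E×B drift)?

v_d ≈ 8.1×10⁴ m/s

The E×B drift speed is v_d = E/B.
v_d = 7500/0.093 = 8.1×10⁴ m/s.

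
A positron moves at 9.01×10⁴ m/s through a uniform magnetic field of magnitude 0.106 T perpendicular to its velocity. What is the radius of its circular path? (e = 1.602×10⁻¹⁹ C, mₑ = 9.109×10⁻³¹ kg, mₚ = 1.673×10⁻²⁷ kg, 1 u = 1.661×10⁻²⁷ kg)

r ≈ 4.83×10⁻⁶ m

The magnetic force provides the centripetal force: |q|vB = mv²/r.
r = mv/(|q|B) = (9.109×10⁻³¹)(9.01×10⁴)/((1.602×10⁻¹⁹)(0.106)) ≈ 4.83×10⁻⁶ m.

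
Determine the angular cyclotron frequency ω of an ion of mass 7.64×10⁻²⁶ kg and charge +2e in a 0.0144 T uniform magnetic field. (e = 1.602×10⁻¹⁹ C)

ω = |q|B/m.
ω = (3.204×10⁻¹⁹)(0.0144)/7.64×10⁻²⁶ ≈ 6.04×10⁴ rad/s.

ω ≈ 6.04×10⁴ rad/s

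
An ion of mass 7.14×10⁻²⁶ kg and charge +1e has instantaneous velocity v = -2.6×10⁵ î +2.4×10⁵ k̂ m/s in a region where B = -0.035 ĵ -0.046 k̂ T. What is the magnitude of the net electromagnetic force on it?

v×B = (8400, -1.20×10⁴, 9100) N/C.
F = q v×B = (1.602×10⁻¹⁹ C)·(8400, -1.20×10⁴, 9100) = (1.35×10⁻¹⁵, -1.92×10⁻¹⁵, 1.46×10⁻¹⁵) N.
|F| = 2.76×10⁻¹⁵ N.

|F| ≈ 2.76×10⁻¹⁵ N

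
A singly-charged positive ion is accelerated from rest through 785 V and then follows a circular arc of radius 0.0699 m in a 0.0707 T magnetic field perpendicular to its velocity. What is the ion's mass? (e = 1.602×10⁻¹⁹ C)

m ≈ 2.49×10⁻²⁷ kg

Combine |q|V = ½mv² and r = mv/(|q|B): eliminate v to get m = qB²r²/(2V).
m = (1.602×10⁻¹⁹)(0.0707)²(0.0699)²/(2·785) ≈ 2.49×10⁻²⁷ kg.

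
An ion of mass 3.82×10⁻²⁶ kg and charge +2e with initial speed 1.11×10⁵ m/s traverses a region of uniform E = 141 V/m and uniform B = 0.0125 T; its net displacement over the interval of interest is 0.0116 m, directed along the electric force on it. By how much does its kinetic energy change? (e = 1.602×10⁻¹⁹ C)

ΔKE ≈ 5.24×10⁻¹⁹ J

The magnetic force is always ⟂ v and does no work; only the electric force changes KE.
ΔKE = F_E · d = |q|E d = (3.204×10⁻¹⁹)(141)(0.0116) ≈ 5.24×10⁻¹⁹ J.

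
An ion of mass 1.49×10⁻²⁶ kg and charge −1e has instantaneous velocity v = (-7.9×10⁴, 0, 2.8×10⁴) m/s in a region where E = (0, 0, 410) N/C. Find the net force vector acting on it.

F ≈ (0, 0, -6.57×10⁻¹⁷) N

Only an electric field acts, so F = qE = (−1.602×10⁻¹⁹ C)·(0, 0, 410) = (0, 0, -6.57×10⁻¹⁷) N.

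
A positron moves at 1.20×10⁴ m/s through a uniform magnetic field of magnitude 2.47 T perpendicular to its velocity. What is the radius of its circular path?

The magnetic force provides the centripetal force: |q|vB = mv²/r.
r = mv/(|q|B) = (9.109×10⁻³¹)(1.20×10⁴)/((1.602×10⁻¹⁹)(2.47)) ≈ 2.76×10⁻⁸ m.

r ≈ 2.76×10⁻⁸ m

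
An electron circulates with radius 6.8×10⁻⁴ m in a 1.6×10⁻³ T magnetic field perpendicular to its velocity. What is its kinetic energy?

v = |q|Br/m, then KE = ½mv² = (qBr)²/(2m).
v = (1.602×10⁻¹⁹)(1.6×10⁻³)(6.8×10⁻⁴)/9.109×10⁻³¹ ≈ 1.913×10⁵ m/s.
KE = ½(9.109×10⁻³¹)(1.913×10⁵)² ≈ 1.7×10⁻²⁰ J.

KE ≈ 1.7×10⁻²⁰ J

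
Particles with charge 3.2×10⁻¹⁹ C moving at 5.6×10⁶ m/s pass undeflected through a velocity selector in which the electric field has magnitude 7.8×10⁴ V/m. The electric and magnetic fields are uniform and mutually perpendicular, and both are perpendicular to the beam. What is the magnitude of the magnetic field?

Balance of forces in the selector: qE = qvB ⇒ B = E/v.
B = 7.8×10⁴/5.6×10⁶ = 0.014 T.

B = 0.014 T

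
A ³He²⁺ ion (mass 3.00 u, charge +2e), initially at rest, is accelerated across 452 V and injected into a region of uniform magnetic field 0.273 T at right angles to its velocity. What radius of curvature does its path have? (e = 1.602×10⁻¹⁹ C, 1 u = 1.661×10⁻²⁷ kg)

r ≈ 0.0137 m

Acceleration: |q|V = ½mv² ⇒ v = √(2|q|V/m) = √(2·3.204×10⁻¹⁹·452/4.983×10⁻²⁷) ≈ 2.411×10⁵ m/s.
In the field: r = mv/(|q|B) = (4.983×10⁻²⁷)(2.411×10⁵)/((3.204×10⁻¹⁹)(0.273)) ≈ 0.0137 m.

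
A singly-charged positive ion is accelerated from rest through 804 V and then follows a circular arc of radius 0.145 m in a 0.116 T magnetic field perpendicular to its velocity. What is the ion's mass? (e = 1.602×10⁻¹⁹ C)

Combine |q|V = ½mv² and r = mv/(|q|B): eliminate v to get m = qB²r²/(2V).
m = (1.602×10⁻¹⁹)(0.116)²(0.145)²/(2·804) ≈ 2.82×10⁻²⁶ kg.

m ≈ 2.82×10⁻²⁶ kg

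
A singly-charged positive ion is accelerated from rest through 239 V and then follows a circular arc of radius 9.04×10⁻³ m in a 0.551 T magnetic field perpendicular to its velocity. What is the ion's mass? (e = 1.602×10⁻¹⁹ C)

Combine |q|V = ½mv² and r = mv/(|q|B): eliminate v to get m = qB²r²/(2V).
m = (1.602×10⁻¹⁹)(0.551)²(9.04×10⁻³)²/(2·239) ≈ 8.32×10⁻²⁷ kg.

m ≈ 8.32×10⁻²⁷ kg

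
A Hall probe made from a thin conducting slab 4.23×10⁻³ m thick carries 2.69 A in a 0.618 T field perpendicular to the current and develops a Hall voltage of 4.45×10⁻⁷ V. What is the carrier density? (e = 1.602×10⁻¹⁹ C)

From V_H = IB/(n e t), n = IB/(V_H e t).
n = (2.69)(0.618)/((4.45×10⁻⁷)(1.602×10⁻¹⁹)(4.23×10⁻³)) ≈ 5.51×10²⁷ m⁻³.

n ≈ 5.51×10²⁷ m⁻³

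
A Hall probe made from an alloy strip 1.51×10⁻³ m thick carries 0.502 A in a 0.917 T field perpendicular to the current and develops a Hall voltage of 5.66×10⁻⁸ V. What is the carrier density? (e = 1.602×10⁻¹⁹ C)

From V_H = IB/(n e t), n = IB/(V_H e t).
n = (0.502)(0.917)/((5.66×10⁻⁸)(1.602×10⁻¹⁹)(1.51×10⁻³)) ≈ 3.36×10²⁸ m⁻³.

n ≈ 3.36×10²⁸ m⁻³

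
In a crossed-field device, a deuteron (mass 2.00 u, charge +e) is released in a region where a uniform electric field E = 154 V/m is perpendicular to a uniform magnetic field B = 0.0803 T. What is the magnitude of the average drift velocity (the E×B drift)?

The steady drift has the magnetic force balancing the electric force, so v_d = E/B.
v_d = 154/0.0803 = 1920 m/s.

v_d ≈ 1920 m/s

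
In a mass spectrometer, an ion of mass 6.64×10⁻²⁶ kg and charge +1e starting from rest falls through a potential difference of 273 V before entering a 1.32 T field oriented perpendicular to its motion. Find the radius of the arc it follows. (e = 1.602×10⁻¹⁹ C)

r ≈ 0.0114 m

Acceleration: |q|V = ½mv² ⇒ v = √(2|q|V/m) = √(2·1.602×10⁻¹⁹·273/6.64×10⁻²⁶) ≈ 3.629×10⁴ m/s.
In the field: r = mv/(|q|B) = (6.64×10⁻²⁶)(3.629×10⁴)/((1.602×10⁻¹⁹)(1.32)) ≈ 0.0114 m.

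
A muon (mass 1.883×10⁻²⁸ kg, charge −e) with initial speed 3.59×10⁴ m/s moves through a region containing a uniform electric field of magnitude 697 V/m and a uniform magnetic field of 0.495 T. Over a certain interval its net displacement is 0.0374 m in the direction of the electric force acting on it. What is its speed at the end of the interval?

B does no work; ΔKE = |q|E d.
½mv_f² = ½mv₀² + |q|Ed = ½(1.883×10⁻²⁸)(3.59×10⁴)² + (1.602×10⁻¹⁹)(697)(0.0374) ≈ 1.213×10⁻¹⁹ J + 4.176×10⁻¹⁸ J ≈ 4.297×10⁻¹⁸ J.
v_f = √(2·4.297×10⁻¹⁸/1.883×10⁻²⁸) ≈ 2.14×10⁵ m/s.

v_f ≈ 2.14×10⁵ m/s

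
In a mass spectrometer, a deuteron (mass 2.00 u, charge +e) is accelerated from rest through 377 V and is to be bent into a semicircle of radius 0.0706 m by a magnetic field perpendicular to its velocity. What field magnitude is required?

v = √(2|q|V/m) = √(2·1.602×10⁻¹⁹·377/3.322×10⁻²⁷) ≈ 1.907×10⁵ m/s.
B = mv/(|q|r) = (3.322×10⁻²⁷)(1.907×10⁵)/((1.602×10⁻¹⁹)(0.0706)) ≈ 0.0560 T.

B ≈ 0.0560 T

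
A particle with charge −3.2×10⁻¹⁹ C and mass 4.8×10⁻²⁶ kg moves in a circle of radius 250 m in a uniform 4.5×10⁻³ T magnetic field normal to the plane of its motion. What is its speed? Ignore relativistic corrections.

v ≈ 7.5×10⁶ m/s

From |q|vB = mv²/r, v = |q|Br/m.
v = (3.2×10⁻¹⁹)(4.5×10⁻³)(250)/4.8×10⁻²⁶ ≈ 7.5×10⁶ m/s.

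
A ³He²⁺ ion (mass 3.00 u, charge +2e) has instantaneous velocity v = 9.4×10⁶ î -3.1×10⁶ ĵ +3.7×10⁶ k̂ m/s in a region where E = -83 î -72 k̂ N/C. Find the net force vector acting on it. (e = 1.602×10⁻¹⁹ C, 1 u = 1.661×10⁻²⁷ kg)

Only an electric field acts, so F = qE = (3.204×10⁻¹⁹ C)·(-83.0, 0, -72.0) = (-2.66×10⁻¹⁷, 0, -2.31×10⁻¹⁷) N.

F ≈ (-2.66×10⁻¹⁷, 0, -2.31×10⁻¹⁷) N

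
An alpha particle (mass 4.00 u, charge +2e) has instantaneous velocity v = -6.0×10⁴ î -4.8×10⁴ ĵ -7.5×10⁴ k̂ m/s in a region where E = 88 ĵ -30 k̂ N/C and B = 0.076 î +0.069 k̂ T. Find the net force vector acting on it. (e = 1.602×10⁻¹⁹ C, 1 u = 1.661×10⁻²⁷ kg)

F ≈ (-1.06×10⁻¹⁵, -4.72×10⁻¹⁶, 1.16×10⁻¹⁵) N

v×B = (-3310, -1560, 3650) N/C.
E + v×B = (-3310, -1470, 3620) N/C.
F = q(E + v×B) = (3.204×10⁻¹⁹ C)·(-3310, -1470, 3620) = (-1.06×10⁻¹⁵, -4.72×10⁻¹⁶, 1.16×10⁻¹⁵) N.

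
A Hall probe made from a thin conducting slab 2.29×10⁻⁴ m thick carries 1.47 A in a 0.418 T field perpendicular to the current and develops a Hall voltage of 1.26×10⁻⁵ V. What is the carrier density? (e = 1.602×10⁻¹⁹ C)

n ≈ 1.33×10²⁷ m⁻³

From V_H = IB/(n e t), n = IB/(V_H e t).
n = (1.47)(0.418)/((1.26×10⁻⁵)(1.602×10⁻¹⁹)(2.29×10⁻⁴)) ≈ 1.33×10²⁷ m⁻³.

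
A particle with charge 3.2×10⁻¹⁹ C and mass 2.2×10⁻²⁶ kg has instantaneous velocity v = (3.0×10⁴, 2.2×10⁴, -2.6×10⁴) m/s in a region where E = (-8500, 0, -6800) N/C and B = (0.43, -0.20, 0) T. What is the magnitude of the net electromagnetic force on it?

v×B = (-5200, -1.12×10⁴, -1.55×10⁴) N/C.
E + v×B = (-1.37×10⁴, -1.12×10⁴, -2.23×10⁴) N/C.
F = q(E + v×B) = (3.2×10⁻¹⁹ C)·(-1.37×10⁴, -1.12×10⁴, -2.23×10⁴) = (-4.38×10⁻¹⁵, -3.58×10⁻¹⁵, -7.12×10⁻¹⁵) N.
|F| = 9.10×10⁻¹⁵ N.

|F| ≈ 9.10×10⁻¹⁵ N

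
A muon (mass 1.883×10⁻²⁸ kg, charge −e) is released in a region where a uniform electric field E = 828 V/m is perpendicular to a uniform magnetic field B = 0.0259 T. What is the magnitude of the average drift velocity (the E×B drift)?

v_d ≈ 3.20×10⁴ m/s

The steady drift has the magnetic force balancing the electric force, so v_d = E/B.
v_d = 828/0.0259 = 3.20×10⁴ m/s.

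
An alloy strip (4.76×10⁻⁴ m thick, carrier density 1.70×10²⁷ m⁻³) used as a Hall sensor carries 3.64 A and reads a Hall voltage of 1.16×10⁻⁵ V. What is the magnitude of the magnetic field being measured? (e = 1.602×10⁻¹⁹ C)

B ≈ 0.413 T

From V_H = IB/(n e t), B = V_H n e t / I.
B = (1.16×10⁻⁵)(1.70×10²⁷)(1.602×10⁻¹⁹)(4.76×10⁻⁴)/3.64 ≈ 0.413 T.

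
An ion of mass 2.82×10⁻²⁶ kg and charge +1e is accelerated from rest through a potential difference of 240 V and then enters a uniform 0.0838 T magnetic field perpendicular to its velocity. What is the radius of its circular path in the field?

r ≈ 0.110 m

Acceleration: |q|V = ½mv² ⇒ v = √(2|q|V/m) = √(2·1.602×10⁻¹⁹·240/2.82×10⁻²⁶) ≈ 5.222×10⁴ m/s.
In the field: r = mv/(|q|B) = (2.82×10⁻²⁶)(5.222×10⁴)/((1.602×10⁻¹⁹)(0.0838)) ≈ 0.110 m.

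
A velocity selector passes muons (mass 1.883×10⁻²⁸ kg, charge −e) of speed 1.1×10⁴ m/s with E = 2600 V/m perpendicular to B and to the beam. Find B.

Balance of forces in the selector: qE = qvB ⇒ B = E/v.
B = 2600/1.1×10⁴ = 0.24 T.

B = 0.24 T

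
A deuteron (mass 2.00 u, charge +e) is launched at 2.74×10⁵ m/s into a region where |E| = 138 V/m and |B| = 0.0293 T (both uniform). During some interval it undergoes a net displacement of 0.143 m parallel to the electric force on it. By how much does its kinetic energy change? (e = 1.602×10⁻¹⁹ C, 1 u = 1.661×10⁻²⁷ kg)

ΔKE ≈ 3.16×10⁻¹⁸ J

The magnetic force is always ⟂ v and does no work; only the electric force changes KE.
ΔKE = F_E · d = |q|E d = (1.602×10⁻¹⁹)(138)(0.143) ≈ 3.16×10⁻¹⁸ J.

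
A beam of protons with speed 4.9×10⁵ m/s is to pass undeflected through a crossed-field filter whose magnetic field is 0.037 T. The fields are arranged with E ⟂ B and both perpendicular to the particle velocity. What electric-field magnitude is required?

For straight-line motion qE = qvB, so E = vB.
E = 4.9×10⁵ × 0.037 = 1.8×10⁴ V/m.

E = 1.8×10⁴ V/m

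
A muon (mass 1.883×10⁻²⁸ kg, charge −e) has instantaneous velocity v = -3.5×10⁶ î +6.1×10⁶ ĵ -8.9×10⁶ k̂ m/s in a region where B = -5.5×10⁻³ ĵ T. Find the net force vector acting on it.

v×B = (-4.90×10⁴, 0, 1.92×10⁴) N/C.
F = q v×B = (−1.602×10⁻¹⁹ C)·(-4.90×10⁴, 0, 1.92×10⁴) = (7.84×10⁻¹⁵, 0, -3.08×10⁻¹⁵) N.

F ≈ (7.84×10⁻¹⁵, 0, -3.08×10⁻¹⁵) N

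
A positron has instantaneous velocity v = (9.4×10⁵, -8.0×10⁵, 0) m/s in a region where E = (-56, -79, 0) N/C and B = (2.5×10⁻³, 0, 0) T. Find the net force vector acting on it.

v×B = (0, 0, 2000) N/C.
E + v×B = (-56.0, -79.0, 2000) N/C.
F = q(E + v×B) = (1.602×10⁻¹⁹ C)·(-56.0, -79.0, 2000) = (-8.97×10⁻¹⁸, -1.27×10⁻¹⁷, 3.20×10⁻¹⁶) N.

F ≈ (-8.97×10⁻¹⁸, -1.27×10⁻¹⁷, 3.20×10⁻¹⁶) N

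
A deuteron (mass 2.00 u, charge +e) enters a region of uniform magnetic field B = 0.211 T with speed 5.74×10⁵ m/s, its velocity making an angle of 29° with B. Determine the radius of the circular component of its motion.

v⊥ = v sinθ = 5.74×10⁵·sin29° ≈ 2.783×10⁵ m/s.
r = m v⊥/(|q|B) = (3.322×10⁻²⁷)(2.783×10⁵)/((1.602×10⁻¹⁹)(0.211)) ≈ 0.0273 m.

r ≈ 0.0273 m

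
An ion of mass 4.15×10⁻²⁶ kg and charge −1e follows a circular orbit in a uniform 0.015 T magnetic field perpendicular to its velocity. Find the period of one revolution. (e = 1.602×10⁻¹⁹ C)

T ≈ 1.1×10⁻⁴ s

The cyclotron period depends only on m, q, B: T = 2πm/(|q|B).
T = 2π(4.15×10⁻²⁶)/((1.602×10⁻¹⁹)(0.015)) ≈ 1.1×10⁻⁴ s.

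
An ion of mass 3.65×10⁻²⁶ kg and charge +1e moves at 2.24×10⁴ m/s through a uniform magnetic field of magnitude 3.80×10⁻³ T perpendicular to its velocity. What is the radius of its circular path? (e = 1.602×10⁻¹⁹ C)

r ≈ 1.34 m

The magnetic force provides the centripetal force: |q|vB = mv²/r.
r = mv/(|q|B) = (3.65×10⁻²⁶)(2.24×10⁴)/((1.602×10⁻¹⁹)(3.80×10⁻³)) ≈ 1.34 m.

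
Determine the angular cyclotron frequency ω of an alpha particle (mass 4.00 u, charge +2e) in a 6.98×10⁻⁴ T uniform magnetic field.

ω = |q|B/m.
ω = (3.204×10⁻¹⁹)(6.98×10⁻⁴)/6.644×10⁻²⁷ ≈ 3.37×10⁴ rad/s.

ω ≈ 3.37×10⁴ rad/s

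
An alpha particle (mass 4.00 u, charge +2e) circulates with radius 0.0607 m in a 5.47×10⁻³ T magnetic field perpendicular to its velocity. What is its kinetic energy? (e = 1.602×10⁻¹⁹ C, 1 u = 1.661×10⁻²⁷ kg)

v = |q|Br/m, then KE = ½mv² = (qBr)²/(2m).
v = (3.204×10⁻¹⁹)(5.47×10⁻³)(0.0607)/6.644×10⁻²⁷ ≈ 1.601×10⁴ m/s.
KE = ½(6.644×10⁻²⁷)(1.601×10⁴)² ≈ 8.52×10⁻¹⁹ J.

KE ≈ 8.52×10⁻¹⁹ J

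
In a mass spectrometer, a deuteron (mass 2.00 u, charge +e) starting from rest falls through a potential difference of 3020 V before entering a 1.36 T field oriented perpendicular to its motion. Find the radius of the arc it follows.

Acceleration: |q|V = ½mv² ⇒ v = √(2|q|V/m) = √(2·1.602×10⁻¹⁹·3020/3.322×10⁻²⁷) ≈ 5.397×10⁵ m/s.
In the field: r = mv/(|q|B) = (3.322×10⁻²⁷)(5.397×10⁵)/((1.602×10⁻¹⁹)(1.36)) ≈ 8.23×10⁻³ m.

r ≈ 8.23×10⁻³ m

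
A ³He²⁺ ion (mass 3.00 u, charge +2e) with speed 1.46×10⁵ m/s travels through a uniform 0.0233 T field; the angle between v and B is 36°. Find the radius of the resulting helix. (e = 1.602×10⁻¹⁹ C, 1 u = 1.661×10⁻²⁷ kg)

v⊥ = v sinθ = 1.46×10⁵·sin36° ≈ 8.582×10⁴ m/s.
r = m v⊥/(|q|B) = (4.983×10⁻²⁷)(8.582×10⁴)/((3.204×10⁻¹⁹)(0.0233)) ≈ 0.0573 m.

r ≈ 0.0573 m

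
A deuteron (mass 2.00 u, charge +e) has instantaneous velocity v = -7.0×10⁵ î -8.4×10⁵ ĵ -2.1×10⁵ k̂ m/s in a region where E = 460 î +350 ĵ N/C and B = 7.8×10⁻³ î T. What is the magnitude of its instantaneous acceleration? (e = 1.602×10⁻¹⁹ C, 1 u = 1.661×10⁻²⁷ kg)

|a| ≈ 3.23×10¹¹ m/s²

v×B = (0, -1640, 6550) N/C.
E + v×B = (460, -1290, 6550) N/C.
F = q(E + v×B) = (1.602×10⁻¹⁹ C)·(460, -1290, 6550) = (7.37×10⁻¹⁷, -2.06×10⁻¹⁶, 1.05×10⁻¹⁵) N.
|a| = |F|/m = 1.072×10⁻¹⁵/3.322×10⁻²⁷ ≈ 3.23×10¹¹ m/s².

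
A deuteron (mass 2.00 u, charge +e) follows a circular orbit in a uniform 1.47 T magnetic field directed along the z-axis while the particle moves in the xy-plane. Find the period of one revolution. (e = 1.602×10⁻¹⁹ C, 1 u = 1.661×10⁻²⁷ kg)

The cyclotron period depends only on m, q, B: T = 2πm/(|q|B).
T = 2π(3.322×10⁻²⁷)/((1.602×10⁻¹⁹)(1.47)) ≈ 8.86×10⁻⁸ s.

T ≈ 8.86×10⁻⁸ s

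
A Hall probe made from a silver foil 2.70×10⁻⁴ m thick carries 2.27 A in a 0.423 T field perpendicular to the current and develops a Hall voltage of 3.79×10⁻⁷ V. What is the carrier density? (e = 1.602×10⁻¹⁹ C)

n ≈ 5.86×10²⁸ m⁻³

From V_H = IB/(n e t), n = IB/(V_H e t).
n = (2.27)(0.423)/((3.79×10⁻⁷)(1.602×10⁻¹⁹)(2.70×10⁻⁴)) ≈ 5.86×10²⁸ m⁻³.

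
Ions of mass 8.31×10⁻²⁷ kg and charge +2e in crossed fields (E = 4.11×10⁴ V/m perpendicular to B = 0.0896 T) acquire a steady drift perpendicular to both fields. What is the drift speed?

The steady drift has the magnetic force balancing the electric force, so v_d = E/B.
v_d = 4.11×10⁴/0.0896 = 4.59×10⁵ m/s.

v_d ≈ 4.59×10⁵ m/s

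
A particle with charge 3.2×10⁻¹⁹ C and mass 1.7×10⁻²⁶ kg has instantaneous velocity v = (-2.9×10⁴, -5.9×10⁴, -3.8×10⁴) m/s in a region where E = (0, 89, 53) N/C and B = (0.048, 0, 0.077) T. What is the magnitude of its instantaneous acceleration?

|a| ≈ 1.02×10¹¹ m/s²

v×B = (-4540, 409, 2830) N/C.
E + v×B = (-4540, 498, 2880) N/C.
F = q(E + v×B) = (3.2×10⁻¹⁹ C)·(-4540, 498, 2880) = (-1.45×10⁻¹⁵, 1.59×10⁻¹⁶, 9.23×10⁻¹⁶) N.
|a| = |F|/m = 1.729×10⁻¹⁵/1.7×10⁻²⁶ ≈ 1.02×10¹¹ m/s².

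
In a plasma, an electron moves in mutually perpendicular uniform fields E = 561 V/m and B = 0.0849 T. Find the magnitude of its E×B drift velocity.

The steady drift has the magnetic force balancing the electric force, so v_d = E/B.
v_d = 561/0.0849 = 6610 m/s.

v_d ≈ 6610 m/s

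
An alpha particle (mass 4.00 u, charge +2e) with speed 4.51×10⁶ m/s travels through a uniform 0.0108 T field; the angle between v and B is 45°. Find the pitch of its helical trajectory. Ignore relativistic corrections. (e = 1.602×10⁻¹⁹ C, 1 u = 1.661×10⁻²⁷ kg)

p ≈ 38.5 m

v∥ = v cosθ = 4.51×10⁶·cos45° ≈ 3.189×10⁶ m/s.
T = 2πm/(|q|B) = 2π(6.644×10⁻²⁷)/((3.204×10⁻¹⁹)(0.0108)) ≈ 1.206×10⁻⁵ s.
pitch = v∥ T = (3.189×10⁶)(1.206×10⁻⁵) ≈ 38.5 m.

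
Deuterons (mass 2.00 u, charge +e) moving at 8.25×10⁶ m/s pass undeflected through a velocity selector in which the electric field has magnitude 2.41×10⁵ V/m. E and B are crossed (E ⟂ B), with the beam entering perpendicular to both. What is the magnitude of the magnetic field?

B = 0.0292 T

Balance of forces in the selector: qE = qvB ⇒ B = E/v.
B = 2.41×10⁵/8.25×10⁶ = 0.0292 T.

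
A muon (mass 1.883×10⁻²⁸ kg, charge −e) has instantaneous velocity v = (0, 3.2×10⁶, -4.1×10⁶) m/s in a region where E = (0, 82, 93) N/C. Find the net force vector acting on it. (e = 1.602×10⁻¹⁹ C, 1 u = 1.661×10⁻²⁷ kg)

Only an electric field acts, so F = qE = (−1.602×10⁻¹⁹ C)·(0, 82.0, 93.0) = (0, -1.31×10⁻¹⁷, -1.49×10⁻¹⁷) N.

F ≈ (0, -1.31×10⁻¹⁷, -1.49×10⁻¹⁷) N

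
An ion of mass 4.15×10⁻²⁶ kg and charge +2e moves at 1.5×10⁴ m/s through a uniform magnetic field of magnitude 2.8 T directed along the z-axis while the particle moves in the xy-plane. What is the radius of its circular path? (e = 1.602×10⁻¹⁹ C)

r ≈ 6.9×10⁻⁴ m

The magnetic force provides the centripetal force: |q|vB = mv²/r.
r = mv/(|q|B) = (4.15×10⁻²⁶)(1.5×10⁴)/((3.204×10⁻¹⁹)(2.8)) ≈ 6.9×10⁻⁴ m.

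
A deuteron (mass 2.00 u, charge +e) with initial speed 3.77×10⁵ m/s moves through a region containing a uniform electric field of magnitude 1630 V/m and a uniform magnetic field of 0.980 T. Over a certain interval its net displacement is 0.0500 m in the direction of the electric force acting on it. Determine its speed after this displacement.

B does no work; ΔKE = |q|E d.
½mv_f² = ½mv₀² + |q|Ed = ½(3.322×10⁻²⁷)(3.77×10⁵)² + (1.602×10⁻¹⁹)(1630)(0.0500) ≈ 2.361×10⁻¹⁶ J + 1.306×10⁻¹⁷ J ≈ 2.491×10⁻¹⁶ J.
v_f = √(2·2.491×10⁻¹⁶/3.322×10⁻²⁷) ≈ 3.87×10⁵ m/s.

v_f ≈ 3.87×10⁵ m/s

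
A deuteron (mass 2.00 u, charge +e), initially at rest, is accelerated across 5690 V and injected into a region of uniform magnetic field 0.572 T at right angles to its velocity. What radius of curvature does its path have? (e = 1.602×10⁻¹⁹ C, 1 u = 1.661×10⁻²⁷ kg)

Acceleration: |q|V = ½mv² ⇒ v = √(2|q|V/m) = √(2·1.602×10⁻¹⁹·5690/3.322×10⁻²⁷) ≈ 7.408×10⁵ m/s.
In the field: r = mv/(|q|B) = (3.322×10⁻²⁷)(7.408×10⁵)/((1.602×10⁻¹⁹)(0.572)) ≈ 0.0269 m.

r ≈ 0.0269 m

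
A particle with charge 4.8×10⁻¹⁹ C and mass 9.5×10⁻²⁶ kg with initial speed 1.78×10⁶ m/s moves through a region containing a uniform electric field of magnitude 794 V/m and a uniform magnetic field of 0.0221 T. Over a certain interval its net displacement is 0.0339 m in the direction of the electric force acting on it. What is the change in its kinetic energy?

The magnetic force is always ⟂ v and does no work; only the electric force changes KE.
ΔKE = F_E · d = |q|E d = (4.8×10⁻¹⁹)(794)(0.0339) ≈ 1.29×10⁻¹⁷ J.

ΔKE ≈ 1.29×10⁻¹⁷ J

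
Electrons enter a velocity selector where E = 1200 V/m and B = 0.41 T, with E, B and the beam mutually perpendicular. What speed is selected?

v = 2900 m/s

Straight-line motion ⇒ electric and magnetic forces cancel, so E = vB.
v = E/B = 1200/0.41 = 2900 m/s.
The result is independent of the particle's charge and mass.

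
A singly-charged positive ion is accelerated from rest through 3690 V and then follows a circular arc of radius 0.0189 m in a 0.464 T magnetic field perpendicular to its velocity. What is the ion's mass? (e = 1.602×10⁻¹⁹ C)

Combine |q|V = ½mv² and r = mv/(|q|B): eliminate v to get m = qB²r²/(2V).
m = (1.602×10⁻¹⁹)(0.464)²(0.0189)²/(2·3690) ≈ 1.67×10⁻²⁷ kg.

m ≈ 1.67×10⁻²⁷ kg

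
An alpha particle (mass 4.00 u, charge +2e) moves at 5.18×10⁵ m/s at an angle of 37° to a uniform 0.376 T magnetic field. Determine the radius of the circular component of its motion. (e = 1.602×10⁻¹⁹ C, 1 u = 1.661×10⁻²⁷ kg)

r ≈ 0.0172 m

v⊥ = v sinθ = 5.18×10⁵·sin37° ≈ 3.117×10⁵ m/s.
r = m v⊥/(|q|B) = (6.644×10⁻²⁷)(3.117×10⁵)/((3.204×10⁻¹⁹)(0.376)) ≈ 0.0172 m.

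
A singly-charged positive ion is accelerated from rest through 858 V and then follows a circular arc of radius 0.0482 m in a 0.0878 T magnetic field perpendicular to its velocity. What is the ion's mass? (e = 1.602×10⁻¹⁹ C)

m ≈ 1.67×10⁻²⁷ kg

Combine |q|V = ½mv² and r = mv/(|q|B): eliminate v to get m = qB²r²/(2V).
m = (1.602×10⁻¹⁹)(0.0878)²(0.0482)²/(2·858) ≈ 1.67×10⁻²⁷ kg.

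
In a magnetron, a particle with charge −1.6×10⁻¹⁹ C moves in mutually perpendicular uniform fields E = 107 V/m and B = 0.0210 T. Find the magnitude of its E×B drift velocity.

The steady drift has the magnetic force balancing the electric force, so v_d = E/B.
v_d = 107/0.0210 = 5100 m/s.

v_d ≈ 5100 m/s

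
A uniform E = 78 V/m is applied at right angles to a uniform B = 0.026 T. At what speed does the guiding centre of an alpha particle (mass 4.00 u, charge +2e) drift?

The E×B drift speed is v_d = E/B.
v_d = 78/0.026 = 3000 m/s.

v_d ≈ 3000 m/s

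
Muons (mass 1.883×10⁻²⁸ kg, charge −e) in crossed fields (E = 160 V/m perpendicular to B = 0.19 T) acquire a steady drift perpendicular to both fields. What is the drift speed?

v_d ≈ 840 m/s

The steady drift has the magnetic force balancing the electric force, so v_d = E/B.
v_d = 160/0.19 = 840 m/s.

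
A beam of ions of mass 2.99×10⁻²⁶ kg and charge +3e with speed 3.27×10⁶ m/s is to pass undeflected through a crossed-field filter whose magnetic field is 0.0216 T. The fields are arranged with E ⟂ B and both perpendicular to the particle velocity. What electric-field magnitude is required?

For straight-line motion qE = qvB, so E = vB.
E = 3.27×10⁶ × 0.0216 = 7.06×10⁴ V/m.

E = 7.06×10⁴ V/m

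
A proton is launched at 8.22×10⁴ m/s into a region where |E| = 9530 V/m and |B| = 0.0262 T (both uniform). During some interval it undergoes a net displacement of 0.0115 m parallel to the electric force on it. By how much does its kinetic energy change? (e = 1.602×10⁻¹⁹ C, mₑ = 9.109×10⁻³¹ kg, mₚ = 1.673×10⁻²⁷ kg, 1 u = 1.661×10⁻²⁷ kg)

ΔKE ≈ 1.76×10⁻¹⁷ J

The magnetic force is always ⟂ v and does no work; only the electric force changes KE.
ΔKE = F_E · d = |q|E d = (1.602×10⁻¹⁹)(9530)(0.0115) ≈ 1.76×10⁻¹⁷ J.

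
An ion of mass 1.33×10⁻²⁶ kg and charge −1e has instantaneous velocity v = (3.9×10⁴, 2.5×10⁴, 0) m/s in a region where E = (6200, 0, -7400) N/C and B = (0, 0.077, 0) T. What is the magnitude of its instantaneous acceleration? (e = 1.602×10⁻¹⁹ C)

|a| ≈ 9.16×10¹⁰ m/s²

v×B = (0, 0, 3000) N/C.
E + v×B = (6200, 0, -4400) N/C.
F = q(E + v×B) = (−1.602×10⁻¹⁹ C)·(6200, 0, -4400) = (-9.93×10⁻¹⁶, 0, 7.04×10⁻¹⁶) N.
|a| = |F|/m = 1.218×10⁻¹⁵/1.33×10⁻²⁶ ≈ 9.16×10¹⁰ m/s².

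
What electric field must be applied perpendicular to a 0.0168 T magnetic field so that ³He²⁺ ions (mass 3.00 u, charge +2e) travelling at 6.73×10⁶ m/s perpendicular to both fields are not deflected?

E = 1.13×10⁵ V/m

For straight-line motion qE = qvB, so E = vB.
E = 6.73×10⁶ × 0.0168 = 1.13×10⁵ V/m.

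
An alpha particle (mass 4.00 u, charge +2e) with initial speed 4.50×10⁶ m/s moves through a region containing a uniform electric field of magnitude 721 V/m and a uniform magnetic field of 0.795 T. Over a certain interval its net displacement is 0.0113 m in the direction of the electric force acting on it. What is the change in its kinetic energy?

The magnetic force is always ⟂ v and does no work; only the electric force changes KE.
ΔKE = F_E · d = |q|E d = (3.204×10⁻¹⁹)(721)(0.0113) ≈ 2.61×10⁻¹⁸ J.

ΔKE ≈ 2.61×10⁻¹⁸ J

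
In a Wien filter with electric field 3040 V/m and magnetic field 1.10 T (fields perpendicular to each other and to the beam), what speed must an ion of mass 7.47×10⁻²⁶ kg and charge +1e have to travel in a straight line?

For undeflected motion the electric and magnetic forces balance: qE = qvB.
v = E/B = 3040/1.10 = 2760 m/s.
The result is independent of the particle's charge and mass.

v = 2760 m/s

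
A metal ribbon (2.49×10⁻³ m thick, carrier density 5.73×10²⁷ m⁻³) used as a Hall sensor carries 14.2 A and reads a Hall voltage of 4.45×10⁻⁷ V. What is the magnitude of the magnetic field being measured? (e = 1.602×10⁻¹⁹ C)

From V_H = IB/(n e t), B = V_H n e t / I.
B = (4.45×10⁻⁷)(5.73×10²⁷)(1.602×10⁻¹⁹)(2.49×10⁻³)/14.2 ≈ 0.0716 T.

B ≈ 0.0716 T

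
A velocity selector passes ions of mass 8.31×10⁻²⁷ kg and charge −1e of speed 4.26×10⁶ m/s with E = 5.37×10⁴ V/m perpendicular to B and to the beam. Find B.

Balance of forces in the selector: qE = qvB ⇒ B = E/v.
B = 5.37×10⁴/4.26×10⁶ = 0.0126 T.

B = 0.0126 T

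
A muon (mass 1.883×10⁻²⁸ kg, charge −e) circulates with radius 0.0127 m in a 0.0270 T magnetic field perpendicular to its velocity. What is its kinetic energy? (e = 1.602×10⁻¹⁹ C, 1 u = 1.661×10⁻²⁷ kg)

v = |q|Br/m, then KE = ½mv² = (qBr)²/(2m).
v = (1.602×10⁻¹⁹)(0.0270)(0.0127)/1.883×10⁻²⁸ ≈ 2.917×10⁵ m/s.
KE = ½(1.883×10⁻²⁸)(2.917×10⁵)² ≈ 8.01×10⁻¹⁸ J.

KE ≈ 8.01×10⁻¹⁸ J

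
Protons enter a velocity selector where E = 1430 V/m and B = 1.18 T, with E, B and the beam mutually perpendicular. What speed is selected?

For undeflected motion the electric and magnetic forces balance: qE = qvB.
v = E/B = 1430/1.18 = 1210 m/s.

v = 1210 m/s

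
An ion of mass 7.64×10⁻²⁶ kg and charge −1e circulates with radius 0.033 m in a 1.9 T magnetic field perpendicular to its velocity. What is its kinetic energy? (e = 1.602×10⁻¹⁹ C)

KE ≈ 4100 eV

v = |q|Br/m, then KE = ½mv² = (qBr)²/(2m).
v = (1.602×10⁻¹⁹)(1.9)(0.033)/7.64×10⁻²⁶ ≈ 1.315×10⁵ m/s.
KE = ½(7.64×10⁻²⁶)(1.315×10⁵)² ≈ 6.6×10⁻¹⁶ J = 4100 eV.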